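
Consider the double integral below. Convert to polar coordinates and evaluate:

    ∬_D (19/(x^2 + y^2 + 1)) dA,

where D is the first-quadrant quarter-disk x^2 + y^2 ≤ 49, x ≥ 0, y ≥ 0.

The region D is 0 ≤ r ≤ 7, 0 ≤ θ ≤ π/2 in polar coordinates, where x = r cos(θ), y = r sin(θ), and dA = r dr dθ.

Under the substitution, the integrand becomes 19/(r^2 + 1), so

    ∬_D (19/(x^2 + y^2 + 1)) dA = ∫_{0}^{π/2} ∫_{0}^{7} (19/(r^2 + 1)) · r dr dθ.

Inner integral (in r): ∫_{0}^{7} (19/(r^2 + 1)) · r dr = 19log(50)/2.

Outer integral (in θ): ∫_{0}^{π/2} (19log(50)/2) dθ = 19π log(50)/4.

Therefore ∬_D (19/(x^2 + y^2 + 1)) dA = 19π log(50)/4.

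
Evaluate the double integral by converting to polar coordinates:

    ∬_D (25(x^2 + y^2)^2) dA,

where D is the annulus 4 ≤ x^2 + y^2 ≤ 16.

The region D is 2 ≤ r ≤ 4, 0 ≤ θ ≤ 2π in polar coordinates, where x = r cos(θ), y = r sin(θ), and dA = r dr dθ.

Under the substitution, the integrand becomes 25r^4, so

    ∬_D (25(x^2 + y^2)^2) dA = ∫_{0}^{2π} ∫_{2}^{4} (25r^4) · r dr dθ.

Inner integral (in r): ∫_{2}^{4} (25r^4) · r dr = 16800.

Outer integral (in θ): ∫_{0}^{2π} (16800) dθ = 33600π.

Therefore ∬_D (25(x^2 + y^2)^2) dA = 33600π.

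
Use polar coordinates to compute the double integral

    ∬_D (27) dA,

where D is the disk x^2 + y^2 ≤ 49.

The region D is 0 ≤ r ≤ 7, 0 ≤ θ ≤ 2π in polar coordinates, where x = r cos(θ), y = r sin(θ), and dA = r dr dθ.

Under the substitution, the integrand becomes 27, so

    ∬_D (27) dA = ∫_{0}^{2π} ∫_{0}^{7} (27) · r dr dθ.

Inner integral (in r): ∫_{0}^{7} (27) · r dr = 1323/2.

Outer integral (in θ): ∫_{0}^{2π} (1323/2) dθ = 1323π.

Therefore ∬_D (27) dA = 1323π.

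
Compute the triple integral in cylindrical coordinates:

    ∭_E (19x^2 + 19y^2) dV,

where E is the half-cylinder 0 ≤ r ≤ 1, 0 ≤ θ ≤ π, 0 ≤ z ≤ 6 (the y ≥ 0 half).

In cylindrical coordinates, x = r cos(θ), y = r sin(θ), z = z, and dV = r dr dθ dz.

The integrand becomes 19r^2, so

    ∭_E (19x^2 + 19y^2) dV = ∫_{0}^{π} ∫_{0}^{1} ∫_{0}^{6} (19r^2) · r dz dr dθ.

Inner (z): 114r^3.
Middle (r from 0 to 1): 57/2.
Outer (θ): 57π/2.

Therefore the triple integral equals 57π/2.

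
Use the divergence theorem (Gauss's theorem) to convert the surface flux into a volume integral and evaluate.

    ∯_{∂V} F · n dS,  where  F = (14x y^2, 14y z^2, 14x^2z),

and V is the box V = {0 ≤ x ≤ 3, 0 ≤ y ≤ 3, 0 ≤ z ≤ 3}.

By the divergence theorem,

    ∯_{∂V} F · n dS = ∭_V (∇ · F) dV.

Compute the divergence:
    ∇ · F = ∂F_x/∂x + ∂F_y/∂y + ∂F_z/∂z = 14y^2 + 14z^2 + 14x^2 = 14x^2 + 14y^2 + 14z^2.

V is a rectangular box, so dV = dx dy dz with 0 ≤ x ≤ 3, 0 ≤ y ≤ 3, 0 ≤ z ≤ 3.

Integrate (14x^2 + 14y^2 + 14z^2) over V as an iterated integral:

    ∭_V (∇·F) dV = ∫_0^{3} ∫_0^{3} ∫_0^{3} (14x^2 + 14y^2 + 14z^2) dz dy dx.

Inner (z from 0 to 3): 42x^2 + 42y^2 + 126.
Middle (y from 0 to 3): 126x^2 + 756.
Outer (x from 0 to 3): 3402.

Therefore ∯_{∂V} F · n dS = 3402.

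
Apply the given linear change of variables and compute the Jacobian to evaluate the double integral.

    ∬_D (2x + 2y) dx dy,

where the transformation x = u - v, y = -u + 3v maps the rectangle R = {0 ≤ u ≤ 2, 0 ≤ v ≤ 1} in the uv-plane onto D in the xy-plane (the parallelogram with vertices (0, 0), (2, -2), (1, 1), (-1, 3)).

Compute the Jacobian determinant of (x, y) with respect to (u, v):

    ∂(x,y)/∂(u,v) = | 1  -1 | = (1)(3) - (-1)(-1) = 2.
                   | -1  3 |

Its absolute value is |J| = 2 (the area scaling factor).

Substituting x = u - v, y = -u + 3v into the integrand,

    2x + 2y → 4v,

so the integral becomes

    ∬_R (4v) · |J| du dv = ∫_0^2 ∫_0^1 (8v) dv du.

Inner (v): 4.
Outer (u): 8.

Therefore ∬_D (2x + 2y) dx dy = 8.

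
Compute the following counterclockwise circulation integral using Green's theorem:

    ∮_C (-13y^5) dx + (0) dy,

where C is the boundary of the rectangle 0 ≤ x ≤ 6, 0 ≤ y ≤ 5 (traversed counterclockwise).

Green's theorem converts the closed line integral into a double integral over the enclosed region D:

    ∮_C P dx + Q dy = ∬_D (∂Q/∂x - ∂P/∂y) dA.

Here P = -13y^5, Q = 0, so

    ∂Q/∂x = 0,    ∂P/∂y = -65y^4,
    ∂Q/∂x - ∂P/∂y = 65y^4.

D is the region 0 ≤ x ≤ 6, 0 ≤ y ≤ 5. Evaluating the double integral:

    ∬_D (65y^4) dA = ∫_0^{6} ∫_0^{5} (65y^4) dy dx.

Inner (y from 0 to 5): 40625.
Outer (x from 0 to 6): 243750.

Therefore ∮_C P dx + Q dy = 243750.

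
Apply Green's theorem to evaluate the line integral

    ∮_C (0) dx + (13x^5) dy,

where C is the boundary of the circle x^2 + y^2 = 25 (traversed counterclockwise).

Green's theorem converts the closed line integral into a double integral over the enclosed region D:

    ∮_C P dx + Q dy = ∬_D (∂Q/∂x - ∂P/∂y) dA.

Here P = 0, Q = 13x^5, so

    ∂Q/∂x = 65x^4,    ∂P/∂y = 0,
    ∂Q/∂x - ∂P/∂y = 65x^4.

D is the region x^2 + y^2 ≤ 25. Evaluating the double integral:

In polar coordinates (x = r cos θ, y = r sin θ, dA = r dr dθ) the integrand becomes 65r^4cos(θ)^4, so

    ∬_D (65x^4) dA = ∫_0^{2π} ∫_0^{5} (65r^4cos(θ)^4) · r dr dθ.

Inner (r from 0 to 5): 1015625cos(θ)^4/6.
Outer (θ from 0 to 2π): 1015625π/8.

Therefore ∮_C P dx + Q dy = 1015625π/8.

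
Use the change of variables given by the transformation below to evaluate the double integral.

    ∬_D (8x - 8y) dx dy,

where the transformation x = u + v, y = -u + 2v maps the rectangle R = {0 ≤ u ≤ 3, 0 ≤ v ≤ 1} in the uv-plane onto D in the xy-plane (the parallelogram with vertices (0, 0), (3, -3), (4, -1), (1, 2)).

Compute the Jacobian determinant of (x, y) with respect to (u, v):

    ∂(x,y)/∂(u,v) = | 1  1 | = (1)(2) - (1)(-1) = 3.
                   | -1  2 |

Its absolute value is |J| = 3 (the area scaling factor).

Substituting x = u + v, y = -u + 2v into the integrand,

    8x - 8y → 16u - 8v,

so the integral becomes

    ∬_R (16u - 8v) · |J| du dv = ∫_0^3 ∫_0^1 (48u - 24v) dv du.

Inner (v): 48u - 12.
Outer (u): 180.

Therefore ∬_D (8x - 8y) dx dy = 180.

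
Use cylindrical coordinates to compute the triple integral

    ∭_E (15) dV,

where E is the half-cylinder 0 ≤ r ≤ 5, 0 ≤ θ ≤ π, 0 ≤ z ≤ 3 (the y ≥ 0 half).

In cylindrical coordinates, x = r cos(θ), y = r sin(θ), z = z, and dV = r dr dθ dz.

The integrand becomes 15, so

    ∭_E (15) dV = ∫_{0}^{π} ∫_{0}^{5} ∫_{0}^{3} (15) · r dz dr dθ.

Inner (z): 45r.
Middle (r from 0 to 5): 1125/2.
Outer (θ): 1125π/2.

Therefore the triple integral equals 1125π/2.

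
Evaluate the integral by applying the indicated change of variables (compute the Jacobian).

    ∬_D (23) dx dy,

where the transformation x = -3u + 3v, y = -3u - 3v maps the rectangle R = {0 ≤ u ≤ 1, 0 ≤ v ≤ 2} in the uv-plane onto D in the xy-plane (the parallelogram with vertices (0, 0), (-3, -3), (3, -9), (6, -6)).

Compute the Jacobian determinant of (x, y) with respect to (u, v):

    ∂(x,y)/∂(u,v) = | -3  3 | = (-3)(-3) - (3)(-3) = 18.
                   | -3  -3 |

Its absolute value is |J| = 18 (the area scaling factor).

Substituting x = -3u + 3v, y = -3u - 3v into the integrand,

    23 → 23,

so the integral becomes

    ∬_R (23) · |J| du dv = ∫_0^1 ∫_0^2 (414) dv du.

Inner (v): 828.
Outer (u): 828.

Therefore ∬_D (23) dx dy = 828.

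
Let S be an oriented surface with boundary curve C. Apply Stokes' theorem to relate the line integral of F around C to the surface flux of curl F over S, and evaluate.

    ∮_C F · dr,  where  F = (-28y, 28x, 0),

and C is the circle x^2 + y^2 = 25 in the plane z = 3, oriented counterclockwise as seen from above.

Let S be the flat disk x^2 + y^2 ≤ 25 in the plane z = 3, with upward unit normal n̂ = ẑ. By Stokes' theorem,

    ∮_C F · dr = ∬_S (∇ × F) · n̂ dS = ∬_D (curl F)_z dA,

where D is the disk x^2 + y^2 ≤ 25.

Compute the curl of F = (-28y, 28x, 0):
    (∇ × F)_x = ∂F_z/∂y - ∂F_y/∂z = 0,
    (∇ × F)_y = ∂F_x/∂z - ∂F_z/∂x = 0,
    (∇ × F)_z = ∂F_y/∂x - ∂F_x/∂y = 56.

On z = 3, (curl F)_z = 56.

Convert to polar (x = r cos θ, y = r sin θ, dA = r dr dθ); the integrand becomes 56, so

    ∬_D (curl F)_z dA = ∫_0^{2π} ∫_0^{5} (56) · r dr dθ.

Inner (r from 0 to 5): 700.
Outer (θ from 0 to 2π): 1400π.

Therefore ∮_C F · dr = 1400π.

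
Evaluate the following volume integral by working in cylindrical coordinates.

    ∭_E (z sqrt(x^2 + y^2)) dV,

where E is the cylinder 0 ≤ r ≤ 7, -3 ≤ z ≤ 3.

In cylindrical coordinates, x = r cos(θ), y = r sin(θ), z = z, and dV = r dr dθ dz.

The integrand becomes r z, so

    ∭_E (z sqrt(x^2 + y^2)) dV = ∫_{0}^{2π} ∫_{0}^{7} ∫_{-3}^{3} (r z) · r dz dr dθ.

Inner (z): 0.
Middle (r from 0 to 7): 0.
Outer (θ): 0.

Therefore the triple integral equals 0.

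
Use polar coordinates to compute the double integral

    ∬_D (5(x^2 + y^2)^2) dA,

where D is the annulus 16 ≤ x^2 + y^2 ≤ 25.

The region D is 4 ≤ r ≤ 5, 0 ≤ θ ≤ 2π in polar coordinates, where x = r cos(θ), y = r sin(θ), and dA = r dr dθ.

Under the substitution, the integrand becomes 5r^4, so

    ∬_D (5(x^2 + y^2)^2) dA = ∫_{0}^{2π} ∫_{4}^{5} (5r^4) · r dr dθ.

Inner integral (in r): ∫_{4}^{5} (5r^4) · r dr = 19215/2.

Outer integral (in θ): ∫_{0}^{2π} (19215/2) dθ = 19215π.

Therefore ∬_D (5(x^2 + y^2)^2) dA = 19215π.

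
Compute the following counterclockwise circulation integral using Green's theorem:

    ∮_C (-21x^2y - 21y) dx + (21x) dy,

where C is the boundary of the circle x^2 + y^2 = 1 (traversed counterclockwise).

Green's theorem converts the closed line integral into a double integral over the enclosed region D:

    ∮_C P dx + Q dy = ∬_D (∂Q/∂x - ∂P/∂y) dA.

Here P = -21x^2y - 21y, Q = 21x, so

    ∂Q/∂x = 21,    ∂P/∂y = -21x^2 - 21,
    ∂Q/∂x - ∂P/∂y = 21x^2 + 42.

D is the region x^2 + y^2 ≤ 1. Evaluating the double integral:

In polar coordinates (x = r cos θ, y = r sin θ, dA = r dr dθ) the integrand becomes 21r^2cos(θ)^2 + 42, so

    ∬_D (21x^2 + 42) dA = ∫_0^{2π} ∫_0^{1} (21r^2cos(θ)^2 + 42) · r dr dθ.

Inner (r from 0 to 1): 21cos(θ)^2/4 + 21.
Outer (θ from 0 to 2π): 189π/4.

Therefore ∮_C P dx + Q dy = 189π/4.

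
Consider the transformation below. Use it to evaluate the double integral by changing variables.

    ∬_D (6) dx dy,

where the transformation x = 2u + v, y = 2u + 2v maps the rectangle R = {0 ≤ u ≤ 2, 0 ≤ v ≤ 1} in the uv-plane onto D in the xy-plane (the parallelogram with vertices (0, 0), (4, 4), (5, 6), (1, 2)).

Compute the Jacobian determinant of (x, y) with respect to (u, v):

    ∂(x,y)/∂(u,v) = | 2  1 | = (2)(2) - (1)(2) = 2.
                   | 2  2 |

Its absolute value is |J| = 2 (the area scaling factor).

Substituting x = 2u + v, y = 2u + 2v into the integrand,

    6 → 6,

so the integral becomes

    ∬_R (6) · |J| du dv = ∫_0^2 ∫_0^1 (12) dv du.

Inner (v): 12.
Outer (u): 24.

Therefore ∬_D (6) dx dy = 24.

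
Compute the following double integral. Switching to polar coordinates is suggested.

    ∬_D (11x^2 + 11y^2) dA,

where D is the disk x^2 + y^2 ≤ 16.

The region D is 0 ≤ r ≤ 4, 0 ≤ θ ≤ 2π in polar coordinates, where x = r cos(θ), y = r sin(θ), and dA = r dr dθ.

Under the substitution, the integrand becomes 11r^2, so

    ∬_D (11x^2 + 11y^2) dA = ∫_{0}^{2π} ∫_{0}^{4} (11r^2) · r dr dθ.

Inner integral (in r): ∫_{0}^{4} (11r^2) · r dr = 704.

Outer integral (in θ): ∫_{0}^{2π} (704) dθ = 1408π.

Therefore ∬_D (11x^2 + 11y^2) dA = 1408π.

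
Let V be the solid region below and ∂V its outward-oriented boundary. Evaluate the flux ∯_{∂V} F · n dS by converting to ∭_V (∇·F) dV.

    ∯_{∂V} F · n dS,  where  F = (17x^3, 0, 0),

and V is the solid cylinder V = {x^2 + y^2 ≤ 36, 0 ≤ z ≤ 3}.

By the divergence theorem,

    ∯_{∂V} F · n dS = ∭_V (∇ · F) dV.

Compute the divergence:
    ∇ · F = ∂F_x/∂x + ∂F_y/∂y + ∂F_z/∂z = 51x^2 + 0 + 0 = 51x^2.

In cylindrical coordinates, x = r cos(θ), y = r sin(θ), z = z, dV = r dr dθ dz, with 0 ≤ r ≤ 6, 0 ≤ θ ≤ 2π, 0 ≤ z ≤ 3.

The integrand, after substitution and multiplying by the volume element, becomes (51r^2cos(θ)^2) · r, so

    ∭_V (∇·F) dV = ∫_0^{2π} ∫_0^{6} ∫_0^{3} (51r^2cos(θ)^2) · r dz dr dθ.

Inner (z from 0 to 3): 153r^3cos(θ)^2.
Middle (r from 0 to 6): 49572cos(θ)^2.
Outer (θ from 0 to 2π): 49572π.

Therefore ∯_{∂V} F · n dS = 49572π.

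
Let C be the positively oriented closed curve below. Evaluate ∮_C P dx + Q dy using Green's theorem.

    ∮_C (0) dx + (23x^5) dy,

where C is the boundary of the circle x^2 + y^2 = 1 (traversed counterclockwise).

Green's theorem converts the closed line integral into a double integral over the enclosed region D:

    ∮_C P dx + Q dy = ∬_D (∂Q/∂x - ∂P/∂y) dA.

Here P = 0, Q = 23x^5, so

    ∂Q/∂x = 115x^4,    ∂P/∂y = 0,
    ∂Q/∂x - ∂P/∂y = 115x^4.

D is the region x^2 + y^2 ≤ 1. Evaluating the double integral:

In polar coordinates (x = r cos θ, y = r sin θ, dA = r dr dθ) the integrand becomes 115r^4cos(θ)^4, so

    ∬_D (115x^4) dA = ∫_0^{2π} ∫_0^{1} (115r^4cos(θ)^4) · r dr dθ.

Inner (r from 0 to 1): 115cos(θ)^4/6.
Outer (θ from 0 to 2π): 115π/8.

Therefore ∮_C P dx + Q dy = 115π/8.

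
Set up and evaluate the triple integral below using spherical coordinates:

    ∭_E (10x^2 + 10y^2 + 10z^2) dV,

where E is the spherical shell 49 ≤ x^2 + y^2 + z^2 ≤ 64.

In spherical coordinates, x = ρ sin(φ) cos(θ), y = ρ sin(φ) sin(θ), z = ρ cos(φ), and dV = ρ^2 sin(φ) dρ dφ dθ.

The integrand becomes 10ρ^2, so

    ∭_E (10x^2 + 10y^2 + 10z^2) dV = ∫_{0}^{2π} ∫_{0}^{π} ∫_{7}^{8} (10ρ^2) · ρ^2 sin(φ) dρ dφ dθ.

Inner (ρ): 31922sin(φ).
Middle (φ): 63844.
Outer (θ): 127688π.

Therefore the triple integral equals 127688π.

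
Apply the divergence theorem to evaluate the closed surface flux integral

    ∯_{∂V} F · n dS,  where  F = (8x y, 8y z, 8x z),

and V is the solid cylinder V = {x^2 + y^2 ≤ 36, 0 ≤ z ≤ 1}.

By the divergence theorem,

    ∯_{∂V} F · n dS = ∭_V (∇ · F) dV.

Compute the divergence:
    ∇ · F = ∂F_x/∂x + ∂F_y/∂y + ∂F_z/∂z = 8y + 8z + 8x = 8x + 8y + 8z.

In cylindrical coordinates, x = r cos(θ), y = r sin(θ), z = z, dV = r dr dθ dz, with 0 ≤ r ≤ 6, 0 ≤ θ ≤ 2π, 0 ≤ z ≤ 1.

The integrand, after substitution and multiplying by the volume element, becomes (8sqrt(2)r sin(θ + π/4) + 8z) · r, so

    ∭_V (∇·F) dV = ∫_0^{2π} ∫_0^{6} ∫_0^{1} (8sqrt(2)r sin(θ + π/4) + 8z) · r dz dr dθ.

Inner (z from 0 to 1): 4r (2sqrt(2)r sin(θ + π/4) + 1).
Middle (r from 0 to 6): 576sqrt(2)sin(θ + π/4) + 72.
Outer (θ from 0 to 2π): 144π.

Therefore ∯_{∂V} F · n dS = 144π.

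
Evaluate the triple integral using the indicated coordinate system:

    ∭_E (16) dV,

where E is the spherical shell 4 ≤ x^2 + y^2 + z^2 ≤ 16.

In spherical coordinates, x = ρ sin(φ) cos(θ), y = ρ sin(φ) sin(θ), z = ρ cos(φ), and dV = ρ^2 sin(φ) dρ dφ dθ.

The integrand becomes 16, so

    ∭_E (16) dV = ∫_{0}^{2π} ∫_{0}^{π} ∫_{2}^{4} (16) · ρ^2 sin(φ) dρ dφ dθ.

Inner (ρ): 896sin(φ)/3.
Middle (φ): 1792/3.
Outer (θ): 3584π/3.

Therefore the triple integral equals 3584π/3.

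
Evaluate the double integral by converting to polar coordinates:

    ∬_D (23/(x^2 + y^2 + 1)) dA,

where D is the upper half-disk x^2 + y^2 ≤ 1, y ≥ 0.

The region D is 0 ≤ r ≤ 1, 0 ≤ θ ≤ π in polar coordinates, where x = r cos(θ), y = r sin(θ), and dA = r dr dθ.

Under the substitution, the integrand becomes 23/(r^2 + 1), so

    ∬_D (23/(x^2 + y^2 + 1)) dA = ∫_{0}^{π} ∫_{0}^{1} (23/(r^2 + 1)) · r dr dθ.

Inner integral (in r): ∫_{0}^{1} (23/(r^2 + 1)) · r dr = 23log(2)/2.

Outer integral (in θ): ∫_{0}^{π} (23log(2)/2) dθ = 23π log(2)/2.

Therefore ∬_D (23/(x^2 + y^2 + 1)) dA = 23π log(2)/2.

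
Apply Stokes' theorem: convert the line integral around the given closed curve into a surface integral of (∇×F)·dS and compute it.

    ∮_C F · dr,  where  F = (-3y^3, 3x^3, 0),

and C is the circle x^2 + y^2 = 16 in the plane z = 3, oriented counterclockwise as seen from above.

Let S be the flat disk x^2 + y^2 ≤ 16 in the plane z = 3, with upward unit normal n̂ = ẑ. By Stokes' theorem,

    ∮_C F · dr = ∬_S (∇ × F) · n̂ dS = ∬_D (curl F)_z dA,

where D is the disk x^2 + y^2 ≤ 16.

Compute the curl of F = (-3y^3, 3x^3, 0):
    (∇ × F)_x = ∂F_z/∂y - ∂F_y/∂z = 0,
    (∇ × F)_y = ∂F_x/∂z - ∂F_z/∂x = 0,
    (∇ × F)_z = ∂F_y/∂x - ∂F_x/∂y = 9x^2 + 9y^2.

On z = 3, (curl F)_z = 9x^2 + 9y^2.

Convert to polar (x = r cos θ, y = r sin θ, dA = r dr dθ); the integrand becomes 9r^2, so

    ∬_D (curl F)_z dA = ∫_0^{2π} ∫_0^{4} (9r^2) · r dr dθ.

Inner (r from 0 to 4): 576.
Outer (θ from 0 to 2π): 1152π.

Therefore ∮_C F · dr = 1152π.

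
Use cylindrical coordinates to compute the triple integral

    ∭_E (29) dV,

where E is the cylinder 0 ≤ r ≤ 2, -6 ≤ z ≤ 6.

In cylindrical coordinates, x = r cos(θ), y = r sin(θ), z = z, and dV = r dr dθ dz.

The integrand becomes 29, so

    ∭_E (29) dV = ∫_{0}^{2π} ∫_{0}^{2} ∫_{-6}^{6} (29) · r dz dr dθ.

Inner (z): 348r.
Middle (r from 0 to 2): 696.
Outer (θ): 1392π.

Therefore the triple integral equals 1392π.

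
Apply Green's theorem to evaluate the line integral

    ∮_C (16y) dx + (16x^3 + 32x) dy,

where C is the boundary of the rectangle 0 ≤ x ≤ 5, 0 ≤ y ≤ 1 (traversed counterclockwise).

Green's theorem converts the closed line integral into a double integral over the enclosed region D:

    ∮_C P dx + Q dy = ∬_D (∂Q/∂x - ∂P/∂y) dA.

Here P = 16y, Q = 16x^3 + 32x, so

    ∂Q/∂x = 48x^2 + 32,    ∂P/∂y = 16,
    ∂Q/∂x - ∂P/∂y = 48x^2 + 16.

D is the region 0 ≤ x ≤ 5, 0 ≤ y ≤ 1. Evaluating the double integral:

    ∬_D (48x^2 + 16) dA = ∫_0^{5} ∫_0^{1} (48x^2 + 16) dy dx.

Inner (y from 0 to 1): 48x^2 + 16.
Outer (x from 0 to 5): 2080.

Therefore ∮_C P dx + Q dy = 2080.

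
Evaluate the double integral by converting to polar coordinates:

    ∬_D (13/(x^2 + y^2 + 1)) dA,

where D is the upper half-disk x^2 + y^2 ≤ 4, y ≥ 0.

The region D is 0 ≤ r ≤ 2, 0 ≤ θ ≤ π in polar coordinates, where x = r cos(θ), y = r sin(θ), and dA = r dr dθ.

Under the substitution, the integrand becomes 13/(r^2 + 1), so

    ∬_D (13/(x^2 + y^2 + 1)) dA = ∫_{0}^{π} ∫_{0}^{2} (13/(r^2 + 1)) · r dr dθ.

Inner integral (in r): ∫_{0}^{2} (13/(r^2 + 1)) · r dr = 13log(5)/2.

Outer integral (in θ): ∫_{0}^{π} (13log(5)/2) dθ = 13π log(5)/2.

Therefore ∬_D (13/(x^2 + y^2 + 1)) dA = 13π log(5)/2.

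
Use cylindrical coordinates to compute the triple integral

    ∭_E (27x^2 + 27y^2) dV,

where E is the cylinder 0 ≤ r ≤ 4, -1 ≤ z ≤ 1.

In cylindrical coordinates, x = r cos(θ), y = r sin(θ), z = z, and dV = r dr dθ dz.

The integrand becomes 27r^2, so

    ∭_E (27x^2 + 27y^2) dV = ∫_{0}^{2π} ∫_{0}^{4} ∫_{-1}^{1} (27r^2) · r dz dr dθ.

Inner (z): 54r^3.
Middle (r from 0 to 4): 3456.
Outer (θ): 6912π.

Therefore the triple integral equals 6912π.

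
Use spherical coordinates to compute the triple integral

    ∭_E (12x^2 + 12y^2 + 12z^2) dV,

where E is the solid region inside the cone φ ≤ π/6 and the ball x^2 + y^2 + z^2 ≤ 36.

In spherical coordinates, x = ρ sin(φ) cos(θ), y = ρ sin(φ) sin(θ), z = ρ cos(φ), and dV = ρ^2 sin(φ) dρ dφ dθ.

The integrand becomes 12ρ^2, so

    ∭_E (12x^2 + 12y^2 + 12z^2) dV = ∫_{0}^{2π} ∫_{0}^{π/6} ∫_{0}^{6} (12ρ^2) · ρ^2 sin(φ) dρ dφ dθ.

Inner (ρ): 93312sin(φ)/5.
Middle (φ): 93312/5 - 46656sqrt(3)/5.
Outer (θ): 93312π (2 - sqrt(3))/5.

Therefore the triple integral equals 93312π (2 - sqrt(3))/5.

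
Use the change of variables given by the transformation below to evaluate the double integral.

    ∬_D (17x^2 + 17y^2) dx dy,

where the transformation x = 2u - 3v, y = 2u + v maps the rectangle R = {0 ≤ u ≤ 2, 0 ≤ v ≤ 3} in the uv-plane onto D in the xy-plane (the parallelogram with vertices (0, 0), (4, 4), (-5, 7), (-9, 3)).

Compute the Jacobian determinant of (x, y) with respect to (u, v):

    ∂(x,y)/∂(u,v) = | 2  -3 | = (2)(1) - (-3)(2) = 8.
                   | 2  1 |

Its absolute value is |J| = 8 (the area scaling factor).

Substituting x = 2u - 3v, y = 2u + v into the integrand,

    17x^2 + 17y^2 → 136u^2 - 136u v + 170v^2,

so the integral becomes

    ∬_R (136u^2 - 136u v + 170v^2) · |J| du dv = ∫_0^2 ∫_0^3 (1088u^2 - 1088u v + 1360v^2) dv du.

Inner (v): 3264u^2 - 4896u + 12240.
Outer (u): 23392.

Therefore ∬_D (17x^2 + 17y^2) dx dy = 23392.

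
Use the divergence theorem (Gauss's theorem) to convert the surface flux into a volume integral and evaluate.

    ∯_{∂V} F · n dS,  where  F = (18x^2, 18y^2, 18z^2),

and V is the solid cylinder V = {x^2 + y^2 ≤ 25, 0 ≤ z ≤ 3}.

By the divergence theorem,

    ∯_{∂V} F · n dS = ∭_V (∇ · F) dV.

Compute the divergence:
    ∇ · F = ∂F_x/∂x + ∂F_y/∂y + ∂F_z/∂z = 36x + 36y + 36z.

In cylindrical coordinates, x = r cos(θ), y = r sin(θ), z = z, dV = r dr dθ dz, with 0 ≤ r ≤ 5, 0 ≤ θ ≤ 2π, 0 ≤ z ≤ 3.

The integrand, after substitution and multiplying by the volume element, becomes (36sqrt(2)r sin(θ + π/4) + 36z) · r, so

    ∭_V (∇·F) dV = ∫_0^{2π} ∫_0^{5} ∫_0^{3} (36sqrt(2)r sin(θ + π/4) + 36z) · r dz dr dθ.

Inner (z from 0 to 3): 54r (2sqrt(2)r sin(θ + π/4) + 3).
Middle (r from 0 to 5): 4500sqrt(2)sin(θ + π/4) + 2025.
Outer (θ from 0 to 2π): 4050π.

Therefore ∯_{∂V} F · n dS = 4050π.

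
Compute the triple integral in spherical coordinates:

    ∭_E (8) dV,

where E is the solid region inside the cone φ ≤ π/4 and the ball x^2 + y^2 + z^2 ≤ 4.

In spherical coordinates, x = ρ sin(φ) cos(θ), y = ρ sin(φ) sin(θ), z = ρ cos(φ), and dV = ρ^2 sin(φ) dρ dφ dθ.

The integrand becomes 8, so

    ∭_E (8) dV = ∫_{0}^{2π} ∫_{0}^{π/4} ∫_{0}^{2} (8) · ρ^2 sin(φ) dρ dφ dθ.

Inner (ρ): 64sin(φ)/3.
Middle (φ): 64/3 - 32sqrt(2)/3.
Outer (θ): 64π (2 - sqrt(2))/3.

Therefore the triple integral equals 64π (2 - sqrt(2))/3.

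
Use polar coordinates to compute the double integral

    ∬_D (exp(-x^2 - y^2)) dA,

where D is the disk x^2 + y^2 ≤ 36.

The region D is 0 ≤ r ≤ 6, 0 ≤ θ ≤ 2π in polar coordinates, where x = r cos(θ), y = r sin(θ), and dA = r dr dθ.

Under the substitution, the integrand becomes exp(-r^2), so

    ∬_D (exp(-x^2 - y^2)) dA = ∫_{0}^{2π} ∫_{0}^{6} (exp(-r^2)) · r dr dθ.

Inner integral (in r): ∫_{0}^{6} (exp(-r^2)) · r dr = -(1 - exp(36))exp(-36)/2.

Outer integral (in θ): ∫_{0}^{2π} (-(1 - exp(36))exp(-36)/2) dθ = -π exp(-36) + π.

Therefore ∬_D (exp(-x^2 - y^2)) dA = -π exp(-36) + π.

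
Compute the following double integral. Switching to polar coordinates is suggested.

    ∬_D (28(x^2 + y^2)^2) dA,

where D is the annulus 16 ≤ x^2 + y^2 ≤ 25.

The region D is 4 ≤ r ≤ 5, 0 ≤ θ ≤ 2π in polar coordinates, where x = r cos(θ), y = r sin(θ), and dA = r dr dθ.

Under the substitution, the integrand becomes 28r^4, so

    ∬_D (28(x^2 + y^2)^2) dA = ∫_{0}^{2π} ∫_{4}^{5} (28r^4) · r dr dθ.

Inner integral (in r): ∫_{4}^{5} (28r^4) · r dr = 53802.

Outer integral (in θ): ∫_{0}^{2π} (53802) dθ = 107604π.

Therefore ∬_D (28(x^2 + y^2)^2) dA = 107604π.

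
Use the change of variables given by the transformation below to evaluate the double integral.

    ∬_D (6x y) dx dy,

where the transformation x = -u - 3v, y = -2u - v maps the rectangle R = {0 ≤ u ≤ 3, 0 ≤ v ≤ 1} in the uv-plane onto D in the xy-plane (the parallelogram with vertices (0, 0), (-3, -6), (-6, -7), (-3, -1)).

Compute the Jacobian determinant of (x, y) with respect to (u, v):

    ∂(x,y)/∂(u,v) = | -1  -3 | = (-1)(-1) - (-3)(-2) = -5.
                   | -2  -1 |

Its absolute value is |J| = 5 (the area scaling factor).

Substituting x = -u - 3v, y = -2u - v into the integrand,

    6x y → 12u^2 + 42u v + 18v^2,

so the integral becomes

    ∬_R (12u^2 + 42u v + 18v^2) · |J| du dv = ∫_0^3 ∫_0^1 (60u^2 + 210u v + 90v^2) dv du.

Inner (v): 60u^2 + 105u + 30.
Outer (u): 2205/2.

Therefore ∬_D (6x y) dx dy = 2205/2.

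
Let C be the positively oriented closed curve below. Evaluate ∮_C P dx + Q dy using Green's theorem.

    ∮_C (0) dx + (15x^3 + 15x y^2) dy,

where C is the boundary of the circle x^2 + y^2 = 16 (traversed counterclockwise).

Green's theorem converts the closed line integral into a double integral over the enclosed region D:

    ∮_C P dx + Q dy = ∬_D (∂Q/∂x - ∂P/∂y) dA.

Here P = 0, Q = 15x^3 + 15x y^2, so

    ∂Q/∂x = 45x^2 + 15y^2,    ∂P/∂y = 0,
    ∂Q/∂x - ∂P/∂y = 45x^2 + 15y^2.

D is the region x^2 + y^2 ≤ 16. Evaluating the double integral:

In polar coordinates (x = r cos θ, y = r sin θ, dA = r dr dθ) the integrand becomes 15r^2(cos(2θ) + 2), so

    ∬_D (45x^2 + 15y^2) dA = ∫_0^{2π} ∫_0^{4} (15r^2(cos(2θ) + 2)) · r dr dθ.

Inner (r from 0 to 4): 960cos(2θ) + 1920.
Outer (θ from 0 to 2π): 3840π.

Therefore ∮_C P dx + Q dy = 3840π.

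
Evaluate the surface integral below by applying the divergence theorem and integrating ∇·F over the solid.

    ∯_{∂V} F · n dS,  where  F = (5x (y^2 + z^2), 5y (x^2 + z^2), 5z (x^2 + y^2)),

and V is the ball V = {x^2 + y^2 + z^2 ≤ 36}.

By the divergence theorem,

    ∯_{∂V} F · n dS = ∭_V (∇ · F) dV.

Compute the divergence:
    ∇ · F = ∂F_x/∂x + ∂F_y/∂y + ∂F_z/∂z = 5y^2 + 5z^2 + 5x^2 + 5z^2 + 5x^2 + 5y^2 = 10x^2 + 10y^2 + 10z^2.

In spherical coordinates, x = ρ sin(φ) cos(θ), y = ρ sin(φ) sin(θ), z = ρ cos(φ), dV = ρ^2 sin(φ) dρ dφ dθ, with 0 ≤ ρ ≤ 6, 0 ≤ φ ≤ π, 0 ≤ θ ≤ 2π.

The integrand, after substitution and multiplying by the volume element, becomes (10ρ^2) · ρ^2 sin(φ), so

    ∭_V (∇·F) dV = ∫_0^{2π} ∫_0^{π} ∫_0^{6} (10ρ^2) · ρ^2 sin(φ) dρ dφ dθ.

Inner (ρ from 0 to 6): 15552sin(φ).
Middle (φ from 0 to π): 31104.
Outer (θ from 0 to 2π): 62208π.

Therefore ∯_{∂V} F · n dS = 62208π.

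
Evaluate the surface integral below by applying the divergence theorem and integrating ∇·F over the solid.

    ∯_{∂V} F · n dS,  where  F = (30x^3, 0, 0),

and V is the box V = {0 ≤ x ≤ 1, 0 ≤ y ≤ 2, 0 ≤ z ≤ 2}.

By the divergence theorem,

    ∯_{∂V} F · n dS = ∭_V (∇ · F) dV.

Compute the divergence:
    ∇ · F = ∂F_x/∂x + ∂F_y/∂y + ∂F_z/∂z = 90x^2 + 0 + 0 = 90x^2.

V is a rectangular box, so dV = dx dy dz with 0 ≤ x ≤ 1, 0 ≤ y ≤ 2, 0 ≤ z ≤ 2.

Integrate (90x^2) over V as an iterated integral:

    ∭_V (∇·F) dV = ∫_0^{1} ∫_0^{2} ∫_0^{2} (90x^2) dz dy dx.

Inner (z from 0 to 2): 180x^2.
Middle (y from 0 to 2): 360x^2.
Outer (x from 0 to 1): 120.

Therefore ∯_{∂V} F · n dS = 120.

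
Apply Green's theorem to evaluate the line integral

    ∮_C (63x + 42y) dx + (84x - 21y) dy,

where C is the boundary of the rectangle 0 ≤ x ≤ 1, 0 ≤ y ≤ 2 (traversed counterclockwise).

Green's theorem converts the closed line integral into a double integral over the enclosed region D:

    ∮_C P dx + Q dy = ∬_D (∂Q/∂x - ∂P/∂y) dA.

Here P = 63x + 42y, Q = 84x - 21y, so

    ∂Q/∂x = 84,    ∂P/∂y = 42,
    ∂Q/∂x - ∂P/∂y = 42.

D is the region 0 ≤ x ≤ 1, 0 ≤ y ≤ 2. Evaluating the double integral:

    ∬_D (42) dA = ∫_0^{1} ∫_0^{2} (42) dy dx.

Inner (y from 0 to 2): 84.
Outer (x from 0 to 1): 84.

Therefore ∮_C P dx + Q dy = 84.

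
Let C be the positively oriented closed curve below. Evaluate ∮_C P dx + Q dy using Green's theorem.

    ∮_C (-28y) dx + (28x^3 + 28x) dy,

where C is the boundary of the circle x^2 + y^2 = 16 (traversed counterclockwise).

Green's theorem converts the closed line integral into a double integral over the enclosed region D:

    ∮_C P dx + Q dy = ∬_D (∂Q/∂x - ∂P/∂y) dA.

Here P = -28y, Q = 28x^3 + 28x, so

    ∂Q/∂x = 84x^2 + 28,    ∂P/∂y = -28,
    ∂Q/∂x - ∂P/∂y = 84x^2 + 56.

D is the region x^2 + y^2 ≤ 16. Evaluating the double integral:

In polar coordinates (x = r cos θ, y = r sin θ, dA = r dr dθ) the integrand becomes 84r^2cos(θ)^2 + 56, so

    ∬_D (84x^2 + 56) dA = ∫_0^{2π} ∫_0^{4} (84r^2cos(θ)^2 + 56) · r dr dθ.

Inner (r from 0 to 4): 5376cos(θ)^2 + 448.
Outer (θ from 0 to 2π): 6272π.

Therefore ∮_C P dx + Q dy = 6272π.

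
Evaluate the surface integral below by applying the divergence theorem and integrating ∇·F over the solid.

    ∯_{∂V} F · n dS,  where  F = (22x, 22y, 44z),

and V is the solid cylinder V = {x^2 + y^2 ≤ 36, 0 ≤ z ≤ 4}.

By the divergence theorem,

    ∯_{∂V} F · n dS = ∭_V (∇ · F) dV.

Compute the divergence:
    ∇ · F = ∂F_x/∂x + ∂F_y/∂y + ∂F_z/∂z = 22 + 22 + 44 = 88.

In cylindrical coordinates, x = r cos(θ), y = r sin(θ), z = z, dV = r dr dθ dz, with 0 ≤ r ≤ 6, 0 ≤ θ ≤ 2π, 0 ≤ z ≤ 4.

The integrand, after substitution and multiplying by the volume element, becomes (88) · r, so

    ∭_V (∇·F) dV = ∫_0^{2π} ∫_0^{6} ∫_0^{4} (88) · r dz dr dθ.

Inner (z from 0 to 4): 352r.
Middle (r from 0 to 6): 6336.
Outer (θ from 0 to 2π): 12672π.

Therefore ∯_{∂V} F · n dS = 12672π.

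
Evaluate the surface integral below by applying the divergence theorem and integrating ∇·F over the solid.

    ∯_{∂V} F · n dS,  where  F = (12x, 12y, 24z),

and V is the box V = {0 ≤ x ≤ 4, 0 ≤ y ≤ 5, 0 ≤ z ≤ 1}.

By the divergence theorem,

    ∯_{∂V} F · n dS = ∭_V (∇ · F) dV.

Compute the divergence:
    ∇ · F = ∂F_x/∂x + ∂F_y/∂y + ∂F_z/∂z = 12 + 12 + 24 = 48.

V is a rectangular box, so dV = dx dy dz with 0 ≤ x ≤ 4, 0 ≤ y ≤ 5, 0 ≤ z ≤ 1.

Integrate (48) over V as an iterated integral:

    ∭_V (∇·F) dV = ∫_0^{4} ∫_0^{5} ∫_0^{1} (48) dz dy dx.

Inner (z from 0 to 1): 48.
Middle (y from 0 to 5): 240.
Outer (x from 0 to 4): 960.

Therefore ∯_{∂V} F · n dS = 960.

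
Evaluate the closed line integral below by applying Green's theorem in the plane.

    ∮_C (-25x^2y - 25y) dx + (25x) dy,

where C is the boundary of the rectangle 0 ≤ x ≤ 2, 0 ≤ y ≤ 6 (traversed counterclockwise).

Green's theorem converts the closed line integral into a double integral over the enclosed region D:

    ∮_C P dx + Q dy = ∬_D (∂Q/∂x - ∂P/∂y) dA.

Here P = -25x^2y - 25y, Q = 25x, so

    ∂Q/∂x = 25,    ∂P/∂y = -25x^2 - 25,
    ∂Q/∂x - ∂P/∂y = 25x^2 + 50.

D is the region 0 ≤ x ≤ 2, 0 ≤ y ≤ 6. Evaluating the double integral:

    ∬_D (25x^2 + 50) dA = ∫_0^{2} ∫_0^{6} (25x^2 + 50) dy dx.

Inner (y from 0 to 6): 150x^2 + 300.
Outer (x from 0 to 2): 1000.

Therefore ∮_C P dx + Q dy = 1000.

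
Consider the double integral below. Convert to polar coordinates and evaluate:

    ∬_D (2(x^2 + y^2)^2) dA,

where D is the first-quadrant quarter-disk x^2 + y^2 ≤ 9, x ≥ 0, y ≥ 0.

The region D is 0 ≤ r ≤ 3, 0 ≤ θ ≤ π/2 in polar coordinates, where x = r cos(θ), y = r sin(θ), and dA = r dr dθ.

Under the substitution, the integrand becomes 2r^4, so

    ∬_D (2(x^2 + y^2)^2) dA = ∫_{0}^{π/2} ∫_{0}^{3} (2r^4) · r dr dθ.

Inner integral (in r): ∫_{0}^{3} (2r^4) · r dr = 243.

Outer integral (in θ): ∫_{0}^{π/2} (243) dθ = 243π/2.

Therefore ∬_D (2(x^2 + y^2)^2) dA = 243π/2.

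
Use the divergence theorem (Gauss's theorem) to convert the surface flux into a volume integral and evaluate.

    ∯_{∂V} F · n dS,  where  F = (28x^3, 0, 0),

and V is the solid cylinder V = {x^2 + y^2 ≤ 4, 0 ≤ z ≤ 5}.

By the divergence theorem,

    ∯_{∂V} F · n dS = ∭_V (∇ · F) dV.

Compute the divergence:
    ∇ · F = ∂F_x/∂x + ∂F_y/∂y + ∂F_z/∂z = 84x^2 + 0 + 0 = 84x^2.

In cylindrical coordinates, x = r cos(θ), y = r sin(θ), z = z, dV = r dr dθ dz, with 0 ≤ r ≤ 2, 0 ≤ θ ≤ 2π, 0 ≤ z ≤ 5.

The integrand, after substitution and multiplying by the volume element, becomes (84r^2cos(θ)^2) · r, so

    ∭_V (∇·F) dV = ∫_0^{2π} ∫_0^{2} ∫_0^{5} (84r^2cos(θ)^2) · r dz dr dθ.

Inner (z from 0 to 5): 420r^3cos(θ)^2.
Middle (r from 0 to 2): 1680cos(θ)^2.
Outer (θ from 0 to 2π): 1680π.

Therefore ∯_{∂V} F · n dS = 1680π.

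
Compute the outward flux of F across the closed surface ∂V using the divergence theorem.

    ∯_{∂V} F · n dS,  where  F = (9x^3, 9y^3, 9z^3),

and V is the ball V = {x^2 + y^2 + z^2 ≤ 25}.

By the divergence theorem,

    ∯_{∂V} F · n dS = ∭_V (∇ · F) dV.

Compute the divergence:
    ∇ · F = ∂F_x/∂x + ∂F_y/∂y + ∂F_z/∂z = 27x^2 + 27y^2 + 27z^2.

In spherical coordinates, x = ρ sin(φ) cos(θ), y = ρ sin(φ) sin(θ), z = ρ cos(φ), dV = ρ^2 sin(φ) dρ dφ dθ, with 0 ≤ ρ ≤ 5, 0 ≤ φ ≤ π, 0 ≤ θ ≤ 2π.

The integrand, after substitution and multiplying by the volume element, becomes (27ρ^2) · ρ^2 sin(φ), so

    ∭_V (∇·F) dV = ∫_0^{2π} ∫_0^{π} ∫_0^{5} (27ρ^2) · ρ^2 sin(φ) dρ dφ dθ.

Inner (ρ from 0 to 5): 16875sin(φ).
Middle (φ from 0 to π): 33750.
Outer (θ from 0 to 2π): 67500π.

Therefore ∯_{∂V} F · n dS = 67500π.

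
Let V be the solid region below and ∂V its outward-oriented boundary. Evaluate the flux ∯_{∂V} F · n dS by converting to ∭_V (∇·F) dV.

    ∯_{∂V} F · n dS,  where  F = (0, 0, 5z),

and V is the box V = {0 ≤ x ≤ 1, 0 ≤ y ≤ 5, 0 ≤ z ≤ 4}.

By the divergence theorem,

    ∯_{∂V} F · n dS = ∭_V (∇ · F) dV.

Compute the divergence:
    ∇ · F = ∂F_x/∂x + ∂F_y/∂y + ∂F_z/∂z = 0 + 0 + 5 = 5.

V is a rectangular box, so dV = dx dy dz with 0 ≤ x ≤ 1, 0 ≤ y ≤ 5, 0 ≤ z ≤ 4.

Integrate (5) over V as an iterated integral:

    ∭_V (∇·F) dV = ∫_0^{1} ∫_0^{5} ∫_0^{4} (5) dz dy dx.

Inner (z from 0 to 4): 20.
Middle (y from 0 to 5): 100.
Outer (x from 0 to 1): 100.

Therefore ∯_{∂V} F · n dS = 100.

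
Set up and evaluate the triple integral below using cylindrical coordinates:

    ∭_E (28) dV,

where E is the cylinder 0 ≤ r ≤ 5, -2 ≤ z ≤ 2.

In cylindrical coordinates, x = r cos(θ), y = r sin(θ), z = z, and dV = r dr dθ dz.

The integrand becomes 28, so

    ∭_E (28) dV = ∫_{0}^{2π} ∫_{0}^{5} ∫_{-2}^{2} (28) · r dz dr dθ.

Inner (z): 112r.
Middle (r from 0 to 5): 1400.
Outer (θ): 2800π.

Therefore the triple integral equals 2800π.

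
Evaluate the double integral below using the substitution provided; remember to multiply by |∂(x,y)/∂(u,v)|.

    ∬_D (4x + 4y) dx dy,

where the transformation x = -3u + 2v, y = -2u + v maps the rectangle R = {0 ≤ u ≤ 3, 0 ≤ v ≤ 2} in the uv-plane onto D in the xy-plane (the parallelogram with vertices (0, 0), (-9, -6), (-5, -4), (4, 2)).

Compute the Jacobian determinant of (x, y) with respect to (u, v):

    ∂(x,y)/∂(u,v) = | -3  2 | = (-3)(1) - (2)(-2) = 1.
                   | -2  1 |

Its absolute value is |J| = 1 (the area scaling factor).

Substituting x = -3u + 2v, y = -2u + v into the integrand,

    4x + 4y → -20u + 12v,

so the integral becomes

    ∬_R (-20u + 12v) · |J| du dv = ∫_0^3 ∫_0^2 (-20u + 12v) dv du.

Inner (v): 24 - 40u.
Outer (u): -108.

Therefore ∬_D (4x + 4y) dx dy = -108.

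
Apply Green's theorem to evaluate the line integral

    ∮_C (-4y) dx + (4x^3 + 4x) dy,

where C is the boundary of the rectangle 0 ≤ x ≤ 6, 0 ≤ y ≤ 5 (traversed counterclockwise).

Green's theorem converts the closed line integral into a double integral over the enclosed region D:

    ∮_C P dx + Q dy = ∬_D (∂Q/∂x - ∂P/∂y) dA.

Here P = -4y, Q = 4x^3 + 4x, so

    ∂Q/∂x = 12x^2 + 4,    ∂P/∂y = -4,
    ∂Q/∂x - ∂P/∂y = 12x^2 + 8.

D is the region 0 ≤ x ≤ 6, 0 ≤ y ≤ 5. Evaluating the double integral:

    ∬_D (12x^2 + 8) dA = ∫_0^{6} ∫_0^{5} (12x^2 + 8) dy dx.

Inner (y from 0 to 5): 60x^2 + 40.
Outer (x from 0 to 6): 4560.

Therefore ∮_C P dx + Q dy = 4560.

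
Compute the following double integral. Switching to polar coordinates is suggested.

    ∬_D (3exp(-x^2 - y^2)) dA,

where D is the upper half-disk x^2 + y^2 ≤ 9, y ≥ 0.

The region D is 0 ≤ r ≤ 3, 0 ≤ θ ≤ π in polar coordinates, where x = r cos(θ), y = r sin(θ), and dA = r dr dθ.

Under the substitution, the integrand becomes 3exp(-r^2), so

    ∬_D (3exp(-x^2 - y^2)) dA = ∫_{0}^{π} ∫_{0}^{3} (3exp(-r^2)) · r dr dθ.

Inner integral (in r): ∫_{0}^{3} (3exp(-r^2)) · r dr = 3/2 - 3exp(-9)/2.

Outer integral (in θ): ∫_{0}^{π} (3/2 - 3exp(-9)/2) dθ = -3π (1 - exp(9))exp(-9)/2.

Therefore ∬_D (3exp(-x^2 - y^2)) dA = -3π (1 - exp(9))exp(-9)/2.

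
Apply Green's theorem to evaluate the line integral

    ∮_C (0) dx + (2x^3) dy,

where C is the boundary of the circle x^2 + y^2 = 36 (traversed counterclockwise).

Green's theorem converts the closed line integral into a double integral over the enclosed region D:

    ∮_C P dx + Q dy = ∬_D (∂Q/∂x - ∂P/∂y) dA.

Here P = 0, Q = 2x^3, so

    ∂Q/∂x = 6x^2,    ∂P/∂y = 0,
    ∂Q/∂x - ∂P/∂y = 6x^2.

D is the region x^2 + y^2 ≤ 36. Evaluating the double integral:

In polar coordinates (x = r cos θ, y = r sin θ, dA = r dr dθ) the integrand becomes 6r^2cos(θ)^2, so

    ∬_D (6x^2) dA = ∫_0^{2π} ∫_0^{6} (6r^2cos(θ)^2) · r dr dθ.

Inner (r from 0 to 6): 1944cos(θ)^2.
Outer (θ from 0 to 2π): 1944π.

Therefore ∮_C P dx + Q dy = 1944π.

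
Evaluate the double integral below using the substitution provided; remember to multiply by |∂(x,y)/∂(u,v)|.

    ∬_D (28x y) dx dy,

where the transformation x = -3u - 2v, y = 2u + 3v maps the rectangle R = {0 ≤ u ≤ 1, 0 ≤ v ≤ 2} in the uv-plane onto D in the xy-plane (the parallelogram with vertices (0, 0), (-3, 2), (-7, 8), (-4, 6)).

Compute the Jacobian determinant of (x, y) with respect to (u, v):

    ∂(x,y)/∂(u,v) = | -3  -2 | = (-3)(3) - (-2)(2) = -5.
                   | 2  3 |

Its absolute value is |J| = 5 (the area scaling factor).

Substituting x = -3u - 2v, y = 2u + 3v into the integrand,

    28x y → -168u^2 - 364u v - 168v^2,

so the integral becomes

    ∬_R (-168u^2 - 364u v - 168v^2) · |J| du dv = ∫_0^1 ∫_0^2 (-840u^2 - 1820u v - 840v^2) dv du.

Inner (v): -1680u^2 - 3640u - 2240.
Outer (u): -4620.

Therefore ∬_D (28x y) dx dy = -4620.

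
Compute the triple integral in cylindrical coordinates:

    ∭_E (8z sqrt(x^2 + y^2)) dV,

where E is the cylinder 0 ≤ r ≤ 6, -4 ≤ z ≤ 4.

In cylindrical coordinates, x = r cos(θ), y = r sin(θ), z = z, and dV = r dr dθ dz.

The integrand becomes 8r z, so

    ∭_E (8z sqrt(x^2 + y^2)) dV = ∫_{0}^{2π} ∫_{0}^{6} ∫_{-4}^{4} (8r z) · r dz dr dθ.

Inner (z): 0.
Middle (r from 0 to 6): 0.
Outer (θ): 0.

Therefore the triple integral equals 0.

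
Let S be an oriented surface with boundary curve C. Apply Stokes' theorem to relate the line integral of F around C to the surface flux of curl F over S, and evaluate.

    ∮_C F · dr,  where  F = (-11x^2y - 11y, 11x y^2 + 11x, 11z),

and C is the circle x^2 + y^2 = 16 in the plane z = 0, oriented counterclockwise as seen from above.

Let S be the flat disk x^2 + y^2 ≤ 16 in the plane z = 0, with upward unit normal n̂ = ẑ. By Stokes' theorem,

    ∮_C F · dr = ∬_S (∇ × F) · n̂ dS = ∬_D (curl F)_z dA,

where D is the disk x^2 + y^2 ≤ 16.

Compute the curl of F = (-11x^2y - 11y, 11x y^2 + 11x, 11z):
    (∇ × F)_x = ∂F_z/∂y - ∂F_y/∂z = 0,
    (∇ × F)_y = ∂F_x/∂z - ∂F_z/∂x = 0,
    (∇ × F)_z = ∂F_y/∂x - ∂F_x/∂y = 11x^2 + 11y^2 + 22.

On z = 0, (curl F)_z = 11x^2 + 11y^2 + 22.

Convert to polar (x = r cos θ, y = r sin θ, dA = r dr dθ); the integrand becomes 11r^2 + 22, so

    ∬_D (curl F)_z dA = ∫_0^{2π} ∫_0^{4} (11r^2 + 22) · r dr dθ.

Inner (r from 0 to 4): 880.
Outer (θ from 0 to 2π): 1760π.

Therefore ∮_C F · dr = 1760π.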